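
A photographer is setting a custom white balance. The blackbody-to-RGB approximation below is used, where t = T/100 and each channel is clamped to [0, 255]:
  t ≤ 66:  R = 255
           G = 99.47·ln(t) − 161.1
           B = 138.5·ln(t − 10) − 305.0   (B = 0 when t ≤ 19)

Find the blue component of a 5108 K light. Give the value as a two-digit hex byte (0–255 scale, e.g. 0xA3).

t = 5108/100 = 51.08; the t ≤ 66 branch applies.
B = 138.5·ln(51.08 − 10) − 305.0 = 138.5·ln 41.08 − 305.0 = 138.5·3.7155 − 305.0 = 209.600.
Rounded: 210; in hex, 0xD2.

0xD2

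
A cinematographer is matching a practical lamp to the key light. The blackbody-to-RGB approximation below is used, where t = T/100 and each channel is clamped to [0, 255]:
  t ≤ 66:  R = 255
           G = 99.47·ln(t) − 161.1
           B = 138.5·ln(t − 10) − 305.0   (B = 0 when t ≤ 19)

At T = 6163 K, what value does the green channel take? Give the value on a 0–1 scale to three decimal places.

t = 6163/100 = 61.63; the t ≤ 66 branch applies.
G = 99.47·ln 61.63 − 161.1 = 99.47·4.1211 − 161.1 = 248.831.
On a 0–1 scale: 248.831/255 = 0.9758 → 0.976.

0.976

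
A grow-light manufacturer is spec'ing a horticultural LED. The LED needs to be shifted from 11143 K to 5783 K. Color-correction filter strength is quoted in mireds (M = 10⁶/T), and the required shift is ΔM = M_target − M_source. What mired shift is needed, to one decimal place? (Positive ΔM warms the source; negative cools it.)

M_source = 10⁶/11143 = 89.742; M_target = 10⁶/5783 = 172.921.
ΔM = 172.921 − 89.742 = 83.178 → +83.2 mireds, a warming shift.

+83.2 mireds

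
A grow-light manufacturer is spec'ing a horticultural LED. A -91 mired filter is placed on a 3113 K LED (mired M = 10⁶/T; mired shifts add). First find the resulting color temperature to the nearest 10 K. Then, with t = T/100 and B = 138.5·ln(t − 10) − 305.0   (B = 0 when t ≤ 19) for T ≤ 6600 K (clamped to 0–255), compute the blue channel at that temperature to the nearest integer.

M_in = 10⁶/3113 = 321.23; M_out = 321.23 + (-91) = 230.23.
T_out = 10⁶/230.23 = 4343.4 K → 4340 K; t = 43.4.
B = 138.5·ln(43.4 − 10) − 305.0 = 138.5·ln 33.4 − 305.0 = 138.5·3.5086 − 305.0 = 180.935.
Rounded: 181.

181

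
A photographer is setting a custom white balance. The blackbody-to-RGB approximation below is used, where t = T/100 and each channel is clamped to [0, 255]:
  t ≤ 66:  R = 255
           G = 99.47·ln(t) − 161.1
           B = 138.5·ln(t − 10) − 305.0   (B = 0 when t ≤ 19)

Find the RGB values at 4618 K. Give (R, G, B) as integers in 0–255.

t = 4618/100 = 46.18; the t ≤ 66 branch applies.
R = 255 by definition for t ≤ 66.
G = 99.47·ln 46.18 − 161.1 = 99.47·3.8325 − 161.1 = 220.123.
B = 138.5·ln(46.18 − 10) − 305.0 = 138.5·ln 36.18 − 305.0 = 138.5·3.5885 − 305.0 = 192.008.
Rounded: (255, 220, 192).

(255, 220, 192)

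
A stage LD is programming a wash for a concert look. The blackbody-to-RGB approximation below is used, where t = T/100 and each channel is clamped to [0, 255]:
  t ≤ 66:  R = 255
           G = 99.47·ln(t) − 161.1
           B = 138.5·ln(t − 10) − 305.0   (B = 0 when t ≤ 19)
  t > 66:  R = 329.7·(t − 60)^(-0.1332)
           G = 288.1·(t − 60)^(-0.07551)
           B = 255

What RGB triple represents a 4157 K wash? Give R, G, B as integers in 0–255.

t = 4157/100 = 41.57; the t ≤ 66 branch applies.
R = 255 by definition for t ≤ 66.
G = 99.47·ln 41.57 − 161.1 = 99.47·3.7274 − 161.1 = 209.662.
B = 138.5·ln(41.57 − 10) − 305.0 = 138.5·ln 31.57 − 305.0 = 138.5·3.4522 − 305.0 = 173.131.
Rounded: (255, 210, 173).

R=255, G=210, B=173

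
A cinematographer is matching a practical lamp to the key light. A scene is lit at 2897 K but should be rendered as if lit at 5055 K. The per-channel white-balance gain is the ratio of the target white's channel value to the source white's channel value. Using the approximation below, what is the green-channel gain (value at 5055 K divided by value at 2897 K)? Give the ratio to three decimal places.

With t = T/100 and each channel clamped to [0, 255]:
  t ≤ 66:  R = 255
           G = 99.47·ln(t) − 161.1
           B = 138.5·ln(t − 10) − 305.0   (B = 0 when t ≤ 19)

1.319

At 2897 K (t = 28.97):
  G = 99.47·ln 28.97 − 161.1 = 99.47·3.3663 − 161.1 = 173.742.
At 5055 K (t = 50.55):
  G = 99.47·ln 50.55 − 161.1 = 99.47·3.9230 − 161.1 = 229.117.
Gain = 229.117 / 173.742 = 1.3187 → 1.319.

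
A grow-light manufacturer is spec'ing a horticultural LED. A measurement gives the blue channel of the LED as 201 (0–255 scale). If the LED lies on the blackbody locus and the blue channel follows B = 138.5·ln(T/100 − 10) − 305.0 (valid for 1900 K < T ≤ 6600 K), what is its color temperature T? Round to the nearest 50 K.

4850 K

ln(t − 10) = (201 + 305.0) / 138.5 = 3.6534.
t − 10 = e^3.6534 = 38.607, so t = 48.607.
T = 100·t = 4861 K → 4850 K to the nearest 50 K.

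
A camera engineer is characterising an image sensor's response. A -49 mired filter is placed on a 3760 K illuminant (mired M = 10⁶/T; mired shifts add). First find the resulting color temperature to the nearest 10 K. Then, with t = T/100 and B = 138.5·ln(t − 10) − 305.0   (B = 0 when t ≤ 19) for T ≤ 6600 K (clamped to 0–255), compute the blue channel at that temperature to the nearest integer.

M_in = 10⁶/3760 = 265.96; M_out = 265.96 + (-49) = 216.96.
T_out = 10⁶/216.96 = 4609.2 K → 4610 K; t = 46.1.
B = 138.5·ln(46.1 − 10) − 305.0 = 138.5·ln 36.1 − 305.0 = 138.5·3.5863 − 305.0 = 191.702.
Rounded: 192.

192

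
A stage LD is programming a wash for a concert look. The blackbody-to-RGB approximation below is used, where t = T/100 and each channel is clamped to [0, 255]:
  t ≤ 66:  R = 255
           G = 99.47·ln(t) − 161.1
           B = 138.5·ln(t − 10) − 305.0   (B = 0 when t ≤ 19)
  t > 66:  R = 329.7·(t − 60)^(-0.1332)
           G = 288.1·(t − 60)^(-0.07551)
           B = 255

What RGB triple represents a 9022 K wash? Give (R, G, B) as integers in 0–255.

(209, 223, 255)

t = 9022/100 = 90.22; the t > 66 branch applies.
R = 329.7·(90.22 − 60)^(-0.1332) = 329.7·30.22^(-0.1332) = 329.7·0.63507 = 209.384.
G = 288.1·(90.22 − 60)^(-0.07551) = 288.1·30.22^(-0.07551) = 288.1·0.77308 = 222.724.
B = 255 by definition for t > 66.
Rounded: (209, 223, 255).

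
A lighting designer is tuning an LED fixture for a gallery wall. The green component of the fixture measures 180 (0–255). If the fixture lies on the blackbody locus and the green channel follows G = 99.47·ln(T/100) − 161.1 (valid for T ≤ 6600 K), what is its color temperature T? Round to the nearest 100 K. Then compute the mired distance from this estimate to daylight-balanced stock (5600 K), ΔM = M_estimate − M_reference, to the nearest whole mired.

+144 mireds

ln t = (180 + 161.1) / 99.47 = 3.4292.
t = e^3.4292 = 30.851.
T = 100·t = 3085 K → 3100 K to the nearest 100 K.
M_estimate = 10⁶/3100 = 322.58; M_reference = 10⁶/5600 = 178.57.
ΔM = 322.58 − 178.57 = 144.01 → +144 mireds.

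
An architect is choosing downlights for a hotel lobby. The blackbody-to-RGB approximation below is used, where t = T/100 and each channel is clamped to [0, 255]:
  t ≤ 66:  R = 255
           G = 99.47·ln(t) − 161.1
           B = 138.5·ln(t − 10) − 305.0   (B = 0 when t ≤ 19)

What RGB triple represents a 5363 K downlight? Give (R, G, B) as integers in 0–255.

(255, 235, 218)

t = 5363/100 = 53.63; the t ≤ 66 branch applies.
R = 255 by definition for t ≤ 66.
G = 99.47·ln 53.63 − 161.1 = 99.47·3.9821 − 161.1 = 235.000.
B = 138.5·ln(53.63 − 10) − 305.0 = 138.5·ln 43.63 − 305.0 = 138.5·3.7757 − 305.0 = 217.941.
Rounded: (255, 235, 218).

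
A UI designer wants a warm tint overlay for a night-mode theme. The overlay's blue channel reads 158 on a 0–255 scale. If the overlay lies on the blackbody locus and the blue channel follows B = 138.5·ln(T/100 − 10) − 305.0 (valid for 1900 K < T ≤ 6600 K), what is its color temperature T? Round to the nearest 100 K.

ln(t − 10) = (158 + 305.0) / 138.5 = 3.3430.
t − 10 = e^3.3430 = 28.303, so t = 38.303.
T = 100·t = 3830 K → 3800 K to the nearest 100 K.

3800 K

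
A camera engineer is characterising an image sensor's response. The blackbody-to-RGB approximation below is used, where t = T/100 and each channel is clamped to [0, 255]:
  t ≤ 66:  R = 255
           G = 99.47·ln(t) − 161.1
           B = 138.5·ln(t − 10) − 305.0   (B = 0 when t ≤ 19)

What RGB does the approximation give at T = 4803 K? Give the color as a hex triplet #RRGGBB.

t = 4803/100 = 48.03; the t ≤ 66 branch applies.
R = 255 by definition for t ≤ 66.
G = 99.47·ln 48.03 − 161.1 = 99.47·3.8718 − 161.1 = 224.031.
B = 138.5·ln(48.03 − 10) − 305.0 = 138.5·ln 38.03 − 305.0 = 138.5·3.6384 − 305.0 = 198.915.
Rounded: (255, 224, 199).
In hex: #FFE0C7.

#FFE0C7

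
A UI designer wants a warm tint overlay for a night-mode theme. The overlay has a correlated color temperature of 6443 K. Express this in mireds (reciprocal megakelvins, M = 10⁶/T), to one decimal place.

M = 10⁶ / 6443 = 155.207 → 155.2 mireds.

155.2 mireds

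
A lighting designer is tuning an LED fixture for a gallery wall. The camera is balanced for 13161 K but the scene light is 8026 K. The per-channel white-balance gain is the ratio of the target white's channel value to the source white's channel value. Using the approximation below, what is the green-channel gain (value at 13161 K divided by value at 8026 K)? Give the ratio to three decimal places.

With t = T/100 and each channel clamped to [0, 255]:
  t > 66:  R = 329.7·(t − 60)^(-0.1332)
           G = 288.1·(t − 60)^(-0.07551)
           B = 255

At 8026 K (t = 80.26):
  G = 288.1·(80.26 − 60)^(-0.07551) = 288.1·20.26^(-0.07551) = 288.1·0.79677 = 229.551.
At 13161 K (t = 131.61):
  G = 288.1·(131.61 − 60)^(-0.07551) = 288.1·71.61^(-0.07551) = 288.1·0.72432 = 208.677.
Gain = 208.677 / 229.551 = 0.9091 → 0.909.

0.909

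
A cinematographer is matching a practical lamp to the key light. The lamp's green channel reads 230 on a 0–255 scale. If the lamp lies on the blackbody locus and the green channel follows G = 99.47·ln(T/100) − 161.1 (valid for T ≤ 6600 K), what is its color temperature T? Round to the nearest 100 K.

ln t = (230 + 161.1) / 99.47 = 3.9318.
t = e^3.9318 = 51.001.
T = 100·t = 5100 K → 5100 K to the nearest 100 K.

5100 K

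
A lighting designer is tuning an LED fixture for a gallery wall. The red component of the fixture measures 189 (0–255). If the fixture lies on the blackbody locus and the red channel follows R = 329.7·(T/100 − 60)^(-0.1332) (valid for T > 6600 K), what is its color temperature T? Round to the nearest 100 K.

(t − 60)^(-0.1332) = 189/329.7 = 0.57325.
t − 60 = 0.57325^(1/-0.1332) = 0.57325^(-7.508) = 65.199, so t = 125.199.
T = 100·t = 12520 K → 12500 K to the nearest 100 K.

12500 K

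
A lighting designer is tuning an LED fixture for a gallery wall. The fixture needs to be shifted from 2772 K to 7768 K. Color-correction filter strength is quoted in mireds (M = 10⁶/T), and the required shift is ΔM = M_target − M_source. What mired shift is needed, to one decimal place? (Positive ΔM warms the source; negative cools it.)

-232.0 mireds

M_source = 10⁶/2772 = 360.750; M_target = 10⁶/7768 = 128.733.
ΔM = 128.733 − 360.750 = -232.017 → -232.0 mireds, a cooling shift.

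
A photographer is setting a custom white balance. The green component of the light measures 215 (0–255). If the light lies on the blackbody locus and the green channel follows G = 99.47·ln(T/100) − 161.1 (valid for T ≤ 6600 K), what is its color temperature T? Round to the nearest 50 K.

4400 K

ln t = (215 + 161.1) / 99.47 = 3.7810.
t = e^3.7810 = 43.862.
T = 100·t = 4386 K → 4400 K to the nearest 50 K.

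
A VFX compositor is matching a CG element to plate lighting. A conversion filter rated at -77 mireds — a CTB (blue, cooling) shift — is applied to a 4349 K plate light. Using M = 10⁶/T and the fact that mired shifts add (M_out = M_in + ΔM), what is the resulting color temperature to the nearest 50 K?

6550 K

M_in = 10⁶/4349 = 229.94 mireds.
M_out = 229.94 + (-77) = 152.94 mireds.
T_out = 10⁶/152.94 = 6538.6 K → 6550 K.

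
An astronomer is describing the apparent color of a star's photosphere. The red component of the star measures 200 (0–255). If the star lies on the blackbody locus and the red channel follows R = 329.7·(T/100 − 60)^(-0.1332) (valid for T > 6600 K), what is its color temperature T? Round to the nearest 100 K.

10300 K

(t − 60)^(-0.1332) = 200/329.7 = 0.60661.
t − 60 = 0.60661^(1/-0.1332) = 0.60661^(-7.508) = 42.638, so t = 102.638.
T = 100·t = 10264 K → 10300 K to the nearest 100 K.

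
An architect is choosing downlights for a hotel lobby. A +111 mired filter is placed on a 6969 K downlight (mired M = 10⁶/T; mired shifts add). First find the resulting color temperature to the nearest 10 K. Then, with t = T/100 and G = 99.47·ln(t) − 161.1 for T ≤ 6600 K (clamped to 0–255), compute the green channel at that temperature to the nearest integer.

204

M_in = 10⁶/6969 = 143.49; M_out = 143.49 + (+111) = 254.49.
T_out = 10⁶/254.49 = 3929.4 K → 3930 K; t = 39.3.
G = 99.47·ln 39.3 − 161.1 = 99.47·3.6712 − 161.1 = 204.077.
Rounded: 204.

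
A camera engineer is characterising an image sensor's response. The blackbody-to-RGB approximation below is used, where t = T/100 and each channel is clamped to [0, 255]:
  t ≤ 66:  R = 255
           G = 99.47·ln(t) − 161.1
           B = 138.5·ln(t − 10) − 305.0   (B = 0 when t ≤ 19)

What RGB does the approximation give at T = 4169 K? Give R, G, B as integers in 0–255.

R=255, G=210, B=174

t = 4169/100 = 41.69; the t ≤ 66 branch applies.
R = 255 by definition for t ≤ 66.
G = 99.47·ln 41.69 − 161.1 = 99.47·3.7303 − 161.1 = 209.949.
B = 138.5·ln(41.69 − 10) − 305.0 = 138.5·ln 31.69 − 305.0 = 138.5·3.4560 − 305.0 = 173.656.
Rounded: (255, 210, 174).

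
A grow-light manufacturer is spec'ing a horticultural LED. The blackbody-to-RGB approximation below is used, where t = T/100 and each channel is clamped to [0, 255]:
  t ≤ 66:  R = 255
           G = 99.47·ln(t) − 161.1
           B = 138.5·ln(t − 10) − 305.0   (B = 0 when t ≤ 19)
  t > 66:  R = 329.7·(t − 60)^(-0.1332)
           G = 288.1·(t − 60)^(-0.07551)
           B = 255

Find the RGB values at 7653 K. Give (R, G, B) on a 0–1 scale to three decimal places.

t = 7653/100 = 76.53; the t > 66 branch applies.
R = 329.7·(76.53 − 60)^(-0.1332) = 329.7·16.53^(-0.1332) = 329.7·0.68822 = 226.905.
G = 288.1·(76.53 − 60)^(-0.07551) = 288.1·16.53^(-0.07551) = 288.1·0.80911 = 233.105.
B = 255 by definition for t > 66.
Dividing each by 255: (0.8898, 0.9141, 1.0000) → (0.890, 0.914, 1.000).

(0.890, 0.914, 1.000)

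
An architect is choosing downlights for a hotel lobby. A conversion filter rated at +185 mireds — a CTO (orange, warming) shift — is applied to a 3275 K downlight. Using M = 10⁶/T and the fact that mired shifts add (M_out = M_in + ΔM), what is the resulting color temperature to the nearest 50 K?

M_in = 10⁶/3275 = 305.34 mireds.
M_out = 305.34 + (+185) = 490.34 mireds.
T_out = 10⁶/490.34 = 2039.4 K → 2050 K.

2050 K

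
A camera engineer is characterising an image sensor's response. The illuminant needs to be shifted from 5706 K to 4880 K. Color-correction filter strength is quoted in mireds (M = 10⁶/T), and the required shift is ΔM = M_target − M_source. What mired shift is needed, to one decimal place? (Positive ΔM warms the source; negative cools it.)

M_source = 10⁶/5706 = 175.254; M_target = 10⁶/4880 = 204.918.
ΔM = 204.918 − 175.254 = 29.664 → +29.7 mireds, a warming shift.

+29.7 mireds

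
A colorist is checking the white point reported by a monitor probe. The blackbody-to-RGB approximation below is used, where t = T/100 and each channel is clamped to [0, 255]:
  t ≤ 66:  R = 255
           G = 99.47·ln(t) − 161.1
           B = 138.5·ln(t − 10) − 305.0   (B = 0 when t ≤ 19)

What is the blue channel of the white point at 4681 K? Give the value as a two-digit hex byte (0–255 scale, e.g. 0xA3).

0xC2

t = 4681/100 = 46.81; the t ≤ 66 branch applies.
B = 138.5·ln(46.81 − 10) − 305.0 = 138.5·ln 36.81 − 305.0 = 138.5·3.6058 − 305.0 = 194.399.
Rounded: 194; in hex, 0xC2.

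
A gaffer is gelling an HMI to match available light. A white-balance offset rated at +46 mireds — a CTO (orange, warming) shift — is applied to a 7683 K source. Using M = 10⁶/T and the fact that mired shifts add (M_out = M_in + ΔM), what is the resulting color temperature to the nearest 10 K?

M_in = 10⁶/7683 = 130.16 mireds.
M_out = 130.16 + (+46) = 176.16 mireds.
T_out = 10⁶/176.16 = 5676.7 K → 5680 K.

5680 K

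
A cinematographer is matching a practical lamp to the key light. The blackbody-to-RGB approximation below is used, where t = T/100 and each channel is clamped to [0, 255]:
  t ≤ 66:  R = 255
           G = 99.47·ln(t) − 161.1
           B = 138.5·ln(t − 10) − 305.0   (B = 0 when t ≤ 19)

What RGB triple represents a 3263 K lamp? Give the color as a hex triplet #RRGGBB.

#FFBA7F

t = 3263/100 = 32.63; the t ≤ 66 branch applies.
R = 255 by definition for t ≤ 66.
G = 99.47·ln 32.63 − 161.1 = 99.47·3.4852 − 161.1 = 185.576.
B = 138.5·ln(32.63 − 10) − 305.0 = 138.5·ln 22.63 − 305.0 = 138.5·3.1193 − 305.0 = 127.020.
Rounded: (255, 186, 127).
In hex: #FFBA7F.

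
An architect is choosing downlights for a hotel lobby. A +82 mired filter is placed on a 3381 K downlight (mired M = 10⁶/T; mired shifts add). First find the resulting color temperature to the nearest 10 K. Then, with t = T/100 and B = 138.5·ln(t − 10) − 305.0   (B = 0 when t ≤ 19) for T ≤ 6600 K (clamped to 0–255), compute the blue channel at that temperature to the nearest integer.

83

M_in = 10⁶/3381 = 295.77; M_out = 295.77 + (+82) = 377.77.
T_out = 10⁶/377.77 = 2647.1 K → 2650 K; t = 26.5.
B = 138.5·ln(26.5 − 10) − 305.0 = 138.5·ln 16.5 − 305.0 = 138.5·2.8034 − 305.0 = 83.265.
Rounded: 83.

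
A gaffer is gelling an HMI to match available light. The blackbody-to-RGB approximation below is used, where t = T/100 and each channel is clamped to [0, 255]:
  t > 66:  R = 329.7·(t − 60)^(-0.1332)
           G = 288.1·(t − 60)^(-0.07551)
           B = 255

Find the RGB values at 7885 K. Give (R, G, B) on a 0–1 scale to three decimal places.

t = 7885/100 = 78.85; the t > 66 branch applies.
R = 329.7·(78.85 − 60)^(-0.1332) = 329.7·18.85^(-0.1332) = 329.7·0.67628 = 222.971.
G = 288.1·(78.85 − 60)^(-0.07551) = 288.1·18.85^(-0.07551) = 288.1·0.80113 = 230.805.
B = 255 by definition for t > 66.
Dividing each by 255: (0.8744, 0.9051, 1.0000) → (0.874, 0.905, 1.000).

(0.874, 0.905, 1.000)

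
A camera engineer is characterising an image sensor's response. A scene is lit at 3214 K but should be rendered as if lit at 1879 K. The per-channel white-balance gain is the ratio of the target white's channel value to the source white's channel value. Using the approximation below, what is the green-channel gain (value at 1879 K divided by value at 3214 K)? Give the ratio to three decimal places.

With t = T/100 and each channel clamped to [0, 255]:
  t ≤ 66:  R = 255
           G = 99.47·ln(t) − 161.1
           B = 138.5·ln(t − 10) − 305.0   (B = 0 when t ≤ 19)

At 3214 K (t = 32.14):
  G = 99.47·ln 32.14 − 161.1 = 99.47·3.4701 − 161.1 = 184.071.
At 1879 K (t = 18.79):
  G = 99.47·ln 18.79 − 161.1 = 99.47·2.9333 − 161.1 = 130.678.
Gain = 130.678 / 184.071 = 0.7099 → 0.710.

0.710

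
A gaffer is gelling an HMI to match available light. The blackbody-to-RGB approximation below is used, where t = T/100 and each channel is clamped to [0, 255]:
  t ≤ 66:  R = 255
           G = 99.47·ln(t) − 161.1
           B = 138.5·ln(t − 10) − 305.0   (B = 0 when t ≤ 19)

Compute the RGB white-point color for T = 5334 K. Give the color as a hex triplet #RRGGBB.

#FFEAD9

t = 5334/100 = 53.34; the t ≤ 66 branch applies.
R = 255 by definition for t ≤ 66.
G = 99.47·ln 53.34 − 161.1 = 99.47·3.9767 − 161.1 = 234.461.
B = 138.5·ln(53.34 − 10) − 305.0 = 138.5·ln 43.34 − 305.0 = 138.5·3.7691 − 305.0 = 217.017.
Rounded: (255, 234, 217).
In hex: #FFEAD9.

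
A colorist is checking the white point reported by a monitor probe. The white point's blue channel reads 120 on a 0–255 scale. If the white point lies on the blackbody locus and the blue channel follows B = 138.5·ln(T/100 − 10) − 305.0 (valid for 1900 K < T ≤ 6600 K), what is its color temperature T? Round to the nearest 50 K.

ln(t − 10) = (120 + 305.0) / 138.5 = 3.0686.
t − 10 = e^3.0686 = 21.512, so t = 31.512.
T = 100·t = 3151 K → 3150 K to the nearest 50 K.

3150 K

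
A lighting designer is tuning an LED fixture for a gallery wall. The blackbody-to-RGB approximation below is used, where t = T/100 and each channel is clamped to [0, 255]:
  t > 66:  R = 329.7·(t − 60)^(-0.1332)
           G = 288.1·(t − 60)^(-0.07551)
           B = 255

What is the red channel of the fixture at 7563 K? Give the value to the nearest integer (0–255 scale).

t = 7563/100 = 75.63; the t > 66 branch applies.
R = 329.7·(75.63 − 60)^(-0.1332) = 329.7·15.63^(-0.1332) = 329.7·0.69337 = 228.604.
Rounded: 229.

229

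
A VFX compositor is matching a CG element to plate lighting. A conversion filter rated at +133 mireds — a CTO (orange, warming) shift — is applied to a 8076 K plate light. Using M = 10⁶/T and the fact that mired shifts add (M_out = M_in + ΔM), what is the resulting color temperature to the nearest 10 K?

M_in = 10⁶/8076 = 123.82 mireds.
M_out = 123.82 + (+133) = 256.82 mireds.
T_out = 10⁶/256.82 = 3893.7 K → 3890 K.

3890 K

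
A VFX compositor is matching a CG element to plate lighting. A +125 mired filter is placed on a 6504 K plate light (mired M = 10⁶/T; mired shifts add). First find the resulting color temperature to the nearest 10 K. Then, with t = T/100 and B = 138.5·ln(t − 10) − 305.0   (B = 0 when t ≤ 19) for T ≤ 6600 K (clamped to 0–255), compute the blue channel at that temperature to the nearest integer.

M_in = 10⁶/6504 = 153.75; M_out = 153.75 + (+125) = 278.75.
T_out = 10⁶/278.75 = 3587.4 K → 3590 K; t = 35.9.
B = 138.5·ln(35.9 − 10) − 305.0 = 138.5·ln 25.9 − 305.0 = 138.5·3.2542 − 305.0 = 145.713.
Rounded: 146.

146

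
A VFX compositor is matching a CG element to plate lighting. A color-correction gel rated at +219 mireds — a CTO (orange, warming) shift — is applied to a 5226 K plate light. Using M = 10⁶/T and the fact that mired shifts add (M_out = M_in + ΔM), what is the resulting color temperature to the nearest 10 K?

2440 K

M_in = 10⁶/5226 = 191.35 mireds.
M_out = 191.35 + (+219) = 410.35 mireds.
T_out = 10⁶/410.35 = 2436.9 K → 2440 K.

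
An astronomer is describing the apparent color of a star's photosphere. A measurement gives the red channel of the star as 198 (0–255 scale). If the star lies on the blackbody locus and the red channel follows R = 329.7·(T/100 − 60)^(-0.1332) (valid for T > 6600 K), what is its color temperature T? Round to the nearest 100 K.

(t − 60)^(-0.1332) = 198/329.7 = 0.60055.
t − 60 = 0.60055^(1/-0.1332) = 0.60055^(-7.508) = 45.980, so t = 105.980.
T = 100·t = 10598 K → 10600 K to the nearest 100 K.

10600 K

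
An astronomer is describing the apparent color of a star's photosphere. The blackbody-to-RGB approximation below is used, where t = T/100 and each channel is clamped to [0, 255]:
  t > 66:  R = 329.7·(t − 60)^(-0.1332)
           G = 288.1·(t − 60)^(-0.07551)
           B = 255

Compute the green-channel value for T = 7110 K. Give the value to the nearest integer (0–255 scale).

240

t = 7110/100 = 71.1; the t > 66 branch applies.
G = 288.1·(71.1 − 60)^(-0.07551) = 288.1·11.1^(-0.07551) = 288.1·0.83381 = 240.221.
Rounded: 240.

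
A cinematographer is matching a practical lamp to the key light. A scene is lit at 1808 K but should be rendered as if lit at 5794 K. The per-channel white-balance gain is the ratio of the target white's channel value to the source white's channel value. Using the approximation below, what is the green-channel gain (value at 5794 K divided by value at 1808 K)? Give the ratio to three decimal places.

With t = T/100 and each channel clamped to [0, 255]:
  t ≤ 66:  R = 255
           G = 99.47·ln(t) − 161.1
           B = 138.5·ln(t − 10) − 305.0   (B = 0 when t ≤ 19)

1.913

At 1808 K (t = 18.08):
  G = 99.47·ln 18.08 − 161.1 = 99.47·2.8948 − 161.1 = 126.846.
At 5794 K (t = 57.94):
  G = 99.47·ln 57.94 − 161.1 = 99.47·4.0594 − 161.1 = 242.689.
Gain = 242.689 / 126.846 = 1.9133 → 1.913.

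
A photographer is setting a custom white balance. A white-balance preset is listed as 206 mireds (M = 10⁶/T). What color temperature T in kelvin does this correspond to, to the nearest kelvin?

T = 10⁶ / 206 = 4854.37 K → 4854 K.

4854 K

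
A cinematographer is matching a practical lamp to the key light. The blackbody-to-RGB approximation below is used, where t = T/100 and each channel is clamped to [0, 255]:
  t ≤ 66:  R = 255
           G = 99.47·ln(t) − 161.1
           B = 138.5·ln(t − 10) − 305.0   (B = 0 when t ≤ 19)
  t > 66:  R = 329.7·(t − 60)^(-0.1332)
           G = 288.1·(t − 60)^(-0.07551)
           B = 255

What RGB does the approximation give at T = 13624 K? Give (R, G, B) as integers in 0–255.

(185, 208, 255)

t = 13624/100 = 136.24; the t > 66 branch applies.
R = 329.7·(136.24 − 60)^(-0.1332) = 329.7·76.24^(-0.1332) = 329.7·0.56143 = 185.102.
G = 288.1·(136.24 − 60)^(-0.07551) = 288.1·76.24^(-0.07551) = 288.1·0.72090 = 207.692.
B = 255 by definition for t > 66.
Rounded: (185, 208, 255).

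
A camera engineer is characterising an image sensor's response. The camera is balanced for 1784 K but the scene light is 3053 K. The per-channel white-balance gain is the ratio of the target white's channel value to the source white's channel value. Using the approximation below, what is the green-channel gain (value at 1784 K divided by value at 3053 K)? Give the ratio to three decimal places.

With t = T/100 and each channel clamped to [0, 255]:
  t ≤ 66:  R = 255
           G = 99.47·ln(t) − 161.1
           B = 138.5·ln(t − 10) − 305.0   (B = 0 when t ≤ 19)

At 3053 K (t = 30.53):
  G = 99.47·ln 30.53 − 161.1 = 99.47·3.4187 − 161.1 = 178.959.
At 1784 K (t = 17.84):
  G = 99.47·ln 17.84 − 161.1 = 99.47·2.8814 − 161.1 = 125.517.
Gain = 125.517 / 178.959 = 0.7014 → 0.701.

0.701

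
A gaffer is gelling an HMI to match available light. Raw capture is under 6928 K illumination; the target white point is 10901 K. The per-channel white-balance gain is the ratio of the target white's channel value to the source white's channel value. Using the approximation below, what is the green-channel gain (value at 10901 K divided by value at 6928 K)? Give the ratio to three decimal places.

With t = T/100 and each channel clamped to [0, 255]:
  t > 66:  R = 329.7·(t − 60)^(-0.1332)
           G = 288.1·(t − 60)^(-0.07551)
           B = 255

0.882

At 6928 K (t = 69.28):
  G = 288.1·(69.28 − 60)^(-0.07551) = 288.1·9.28^(-0.07551) = 288.1·0.84516 = 243.491.
At 10901 K (t = 109.01):
  G = 288.1·(109.01 − 60)^(-0.07551) = 288.1·49.01^(-0.07551) = 288.1·0.74536 = 214.738.
Gain = 214.738 / 243.491 = 0.8819 → 0.882.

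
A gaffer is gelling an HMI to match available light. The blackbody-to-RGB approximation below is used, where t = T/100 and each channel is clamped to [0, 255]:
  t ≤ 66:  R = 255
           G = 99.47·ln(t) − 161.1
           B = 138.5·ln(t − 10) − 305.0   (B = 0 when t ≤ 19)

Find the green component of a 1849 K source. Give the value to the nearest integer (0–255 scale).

t = 1849/100 = 18.49; the t ≤ 66 branch applies.
G = 99.47·ln 18.49 − 161.1 = 99.47·2.9172 − 161.1 = 129.077.
Rounded: 129.

129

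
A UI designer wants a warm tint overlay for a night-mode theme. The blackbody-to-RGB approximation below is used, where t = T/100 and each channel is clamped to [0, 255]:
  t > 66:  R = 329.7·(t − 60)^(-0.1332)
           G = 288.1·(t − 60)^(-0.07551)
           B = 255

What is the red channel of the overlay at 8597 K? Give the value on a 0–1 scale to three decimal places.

t = 8597/100 = 85.97; the t > 66 branch applies.
R = 329.7·(85.97 − 60)^(-0.1332) = 329.7·25.97^(-0.1332) = 329.7·0.64803 = 213.654.
On a 0–1 scale: 213.654/255 = 0.8379 → 0.838.

0.838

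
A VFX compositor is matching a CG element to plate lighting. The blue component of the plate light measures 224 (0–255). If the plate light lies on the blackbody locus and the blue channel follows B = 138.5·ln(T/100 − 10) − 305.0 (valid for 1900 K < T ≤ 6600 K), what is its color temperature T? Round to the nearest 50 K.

5550 K

ln(t − 10) = (224 + 305.0) / 138.5 = 3.8195.
t − 10 = e^3.8195 = 45.581, so t = 55.581.
T = 100·t = 5558 K → 5550 K to the nearest 50 K.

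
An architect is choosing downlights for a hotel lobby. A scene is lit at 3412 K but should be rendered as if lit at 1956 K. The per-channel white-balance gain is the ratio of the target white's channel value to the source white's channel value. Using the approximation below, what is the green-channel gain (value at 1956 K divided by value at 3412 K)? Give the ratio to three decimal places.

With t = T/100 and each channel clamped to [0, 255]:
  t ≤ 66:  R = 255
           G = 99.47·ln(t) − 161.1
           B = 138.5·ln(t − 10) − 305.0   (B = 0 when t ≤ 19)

At 3412 K (t = 34.12):
  G = 99.47·ln 34.12 − 161.1 = 99.47·3.5299 − 161.1 = 190.018.
At 1956 K (t = 19.56):
  G = 99.47·ln 19.56 − 161.1 = 99.47·2.9735 − 161.1 = 134.673.
Gain = 134.673 / 190.018 = 0.7087 → 0.709.

0.709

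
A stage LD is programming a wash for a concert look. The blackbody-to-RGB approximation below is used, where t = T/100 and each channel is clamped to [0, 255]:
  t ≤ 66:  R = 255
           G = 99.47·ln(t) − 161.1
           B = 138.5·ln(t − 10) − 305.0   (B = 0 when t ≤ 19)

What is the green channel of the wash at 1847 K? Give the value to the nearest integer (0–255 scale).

t = 1847/100 = 18.47; the t ≤ 66 branch applies.
G = 99.47·ln 18.47 − 161.1 = 99.47·2.9161 − 161.1 = 128.969.
Rounded: 129.

129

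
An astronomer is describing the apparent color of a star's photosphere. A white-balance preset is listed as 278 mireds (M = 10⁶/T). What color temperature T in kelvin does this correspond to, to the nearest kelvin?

T = 10⁶ / 278 = 3597.12 K → 3597 K.

3597 K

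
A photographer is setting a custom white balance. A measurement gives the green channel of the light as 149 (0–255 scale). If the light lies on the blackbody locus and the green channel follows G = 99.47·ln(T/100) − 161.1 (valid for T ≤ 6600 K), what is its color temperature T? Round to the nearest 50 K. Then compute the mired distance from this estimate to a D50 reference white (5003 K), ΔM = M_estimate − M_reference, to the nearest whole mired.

+245 mireds

ln t = (149 + 161.1) / 99.47 = 3.1175.
t = e^3.1175 = 22.590.
T = 100·t = 2259 K → 2250 K to the nearest 50 K.
M_estimate = 10⁶/2250 = 444.44; M_reference = 10⁶/5003 = 199.88.
ΔM = 444.44 − 199.88 = 244.56 → +245 mireds.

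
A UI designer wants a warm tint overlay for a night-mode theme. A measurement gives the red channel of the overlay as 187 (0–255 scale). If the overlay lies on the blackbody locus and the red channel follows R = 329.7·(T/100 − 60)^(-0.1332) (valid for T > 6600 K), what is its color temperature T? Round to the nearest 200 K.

(t − 60)^(-0.1332) = 187/329.7 = 0.56718.
t − 60 = 0.56718^(1/-0.1332) = 0.56718^(-7.508) = 70.620, so t = 130.620.
T = 100·t = 13062 K → 13000 K to the nearest 200 K.

13000 K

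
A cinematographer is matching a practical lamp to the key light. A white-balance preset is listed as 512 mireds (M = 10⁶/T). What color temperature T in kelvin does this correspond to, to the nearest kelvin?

T = 10⁶ / 512 = 1953.12 K → 1953 K.

1953 K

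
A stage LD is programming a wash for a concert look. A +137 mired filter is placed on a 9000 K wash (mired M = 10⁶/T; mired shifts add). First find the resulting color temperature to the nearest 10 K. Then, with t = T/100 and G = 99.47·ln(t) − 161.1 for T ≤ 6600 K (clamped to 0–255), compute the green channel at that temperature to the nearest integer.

M_in = 10⁶/9000 = 111.11; M_out = 111.11 + (+137) = 248.11.
T_out = 10⁶/248.11 = 4030.5 K → 4030 K; t = 40.3.
G = 99.47·ln 40.3 − 161.1 = 99.47·3.6964 − 161.1 = 206.576.
Rounded: 207.

207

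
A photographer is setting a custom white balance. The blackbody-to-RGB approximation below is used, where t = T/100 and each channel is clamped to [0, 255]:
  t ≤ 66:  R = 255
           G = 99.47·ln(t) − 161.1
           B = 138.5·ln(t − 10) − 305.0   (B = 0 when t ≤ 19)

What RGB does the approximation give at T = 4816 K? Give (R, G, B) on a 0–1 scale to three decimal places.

t = 4816/100 = 48.16; the t ≤ 66 branch applies.
R = 255 by definition for t ≤ 66.
G = 99.47·ln 48.16 − 161.1 = 99.47·3.8745 − 161.1 = 224.299.
B = 138.5·ln(48.16 − 10) − 305.0 = 138.5·ln 38.16 − 305.0 = 138.5·3.6418 − 305.0 = 199.388.
Dividing each by 255: (1.0000, 0.8796, 0.7819) → (1.000, 0.880, 0.782).

(1.000, 0.880, 0.782)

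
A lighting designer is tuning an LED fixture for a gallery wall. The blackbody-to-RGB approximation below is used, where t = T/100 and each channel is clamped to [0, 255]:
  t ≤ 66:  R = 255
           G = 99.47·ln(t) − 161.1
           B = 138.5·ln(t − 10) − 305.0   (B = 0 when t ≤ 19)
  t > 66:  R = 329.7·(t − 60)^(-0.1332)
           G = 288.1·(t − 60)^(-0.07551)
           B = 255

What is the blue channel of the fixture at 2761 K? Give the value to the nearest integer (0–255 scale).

t = 2761/100 = 27.61; the t ≤ 66 branch applies.
B = 138.5·ln(27.61 − 10) − 305.0 = 138.5·ln 17.61 − 305.0 = 138.5·2.8685 − 305.0 = 92.283.
Rounded: 92.

92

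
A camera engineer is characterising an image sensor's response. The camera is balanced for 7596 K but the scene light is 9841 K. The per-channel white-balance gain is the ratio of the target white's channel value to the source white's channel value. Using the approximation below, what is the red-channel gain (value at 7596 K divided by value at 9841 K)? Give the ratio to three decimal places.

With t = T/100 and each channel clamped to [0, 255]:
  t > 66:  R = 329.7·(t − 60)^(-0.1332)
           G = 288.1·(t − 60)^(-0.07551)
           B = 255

1.124

At 9841 K (t = 98.41):
  R = 329.7·(98.41 − 60)^(-0.1332) = 329.7·38.41^(-0.1332) = 329.7·0.61511 = 202.801.
At 7596 K (t = 75.96):
  R = 329.7·(75.96 − 60)^(-0.1332) = 329.7·15.96^(-0.1332) = 329.7·0.69144 = 227.969.
Gain = 227.969 / 202.801 = 1.1241 → 1.124.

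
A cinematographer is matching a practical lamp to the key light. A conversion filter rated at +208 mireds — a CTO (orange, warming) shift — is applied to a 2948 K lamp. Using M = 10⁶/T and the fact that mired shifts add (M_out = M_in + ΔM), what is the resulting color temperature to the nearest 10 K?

M_in = 10⁶/2948 = 339.21 mireds.
M_out = 339.21 + (+208) = 547.21 mireds.
T_out = 10⁶/547.21 = 1827.4 K → 1830 K.

1830 K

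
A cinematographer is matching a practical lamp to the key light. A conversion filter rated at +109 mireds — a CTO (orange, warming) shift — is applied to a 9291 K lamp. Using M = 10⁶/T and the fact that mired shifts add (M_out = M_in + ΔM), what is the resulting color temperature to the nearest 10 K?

4620 K

M_in = 10⁶/9291 = 107.63 mireds.
M_out = 107.63 + (+109) = 216.63 mireds.
T_out = 10⁶/216.63 = 4616.1 K → 4620 K.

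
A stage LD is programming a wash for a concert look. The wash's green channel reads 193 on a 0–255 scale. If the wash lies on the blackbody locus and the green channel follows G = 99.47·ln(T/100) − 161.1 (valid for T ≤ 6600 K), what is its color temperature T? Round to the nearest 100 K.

ln t = (193 + 161.1) / 99.47 = 3.5599.
t = e^3.5599 = 35.159.
T = 100·t = 3516 K → 3500 K to the nearest 100 K.

3500 K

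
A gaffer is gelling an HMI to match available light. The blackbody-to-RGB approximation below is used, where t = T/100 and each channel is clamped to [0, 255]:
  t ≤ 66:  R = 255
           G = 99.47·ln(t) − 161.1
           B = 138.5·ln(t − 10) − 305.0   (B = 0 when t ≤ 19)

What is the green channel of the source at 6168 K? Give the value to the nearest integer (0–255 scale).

t = 6168/100 = 61.68; the t ≤ 66 branch applies.
G = 99.47·ln 61.68 − 161.1 = 99.47·4.1220 − 161.1 = 248.911.
Rounded: 249.

249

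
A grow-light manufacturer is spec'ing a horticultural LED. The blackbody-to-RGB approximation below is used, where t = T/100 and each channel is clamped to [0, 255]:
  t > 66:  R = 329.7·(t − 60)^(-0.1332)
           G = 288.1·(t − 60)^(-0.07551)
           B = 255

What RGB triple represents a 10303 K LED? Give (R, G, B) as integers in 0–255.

t = 10303/100 = 103.03; the t > 66 branch applies.
R = 329.7·(103.03 − 60)^(-0.1332) = 329.7·43.03^(-0.1332) = 329.7·0.60587 = 199.756.
G = 288.1·(103.03 − 60)^(-0.07551) = 288.1·43.03^(-0.07551) = 288.1·0.75272 = 216.859.
B = 255 by definition for t > 66.
Rounded: (200, 217, 255).

(200, 217, 255)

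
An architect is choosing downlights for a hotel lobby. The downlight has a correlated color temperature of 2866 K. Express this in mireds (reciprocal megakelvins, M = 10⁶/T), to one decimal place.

M = 10⁶ / 2866 = 348.918 → 348.9 mireds.

348.9 mireds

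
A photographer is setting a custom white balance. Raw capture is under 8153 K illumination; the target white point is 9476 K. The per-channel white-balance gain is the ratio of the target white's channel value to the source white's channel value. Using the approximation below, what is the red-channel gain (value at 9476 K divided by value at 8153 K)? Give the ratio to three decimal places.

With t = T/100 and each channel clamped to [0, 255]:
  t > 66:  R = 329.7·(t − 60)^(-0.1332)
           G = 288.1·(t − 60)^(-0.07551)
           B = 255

At 8153 K (t = 81.53):
  R = 329.7·(81.53 − 60)^(-0.1332) = 329.7·21.53^(-0.1332) = 329.7·0.66441 = 219.057.
At 9476 K (t = 94.76):
  R = 329.7·(94.76 − 60)^(-0.1332) = 329.7·34.76^(-0.1332) = 329.7·0.62334 = 205.517.
Gain = 205.517 / 219.057 = 0.9382 → 0.938.

0.938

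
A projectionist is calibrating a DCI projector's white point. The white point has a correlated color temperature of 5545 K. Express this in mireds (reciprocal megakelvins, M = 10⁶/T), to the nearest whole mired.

M = 10⁶ / 5545 = 180.343 → 180 mireds.

180 mireds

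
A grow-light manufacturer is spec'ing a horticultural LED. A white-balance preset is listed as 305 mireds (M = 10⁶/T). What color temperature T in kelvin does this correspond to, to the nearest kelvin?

T = 10⁶ / 305 = 3278.69 K → 3279 K.

3279 K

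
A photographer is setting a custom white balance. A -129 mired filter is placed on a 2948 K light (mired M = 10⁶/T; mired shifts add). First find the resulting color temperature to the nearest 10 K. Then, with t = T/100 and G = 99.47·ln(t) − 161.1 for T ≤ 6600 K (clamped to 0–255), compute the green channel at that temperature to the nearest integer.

223

M_in = 10⁶/2948 = 339.21; M_out = 339.21 + (-129) = 210.21.
T_out = 10⁶/210.21 = 4757.1 K → 4760 K; t = 47.6.
G = 99.47·ln 47.6 − 161.1 = 99.47·3.8628 − 161.1 = 223.136.
Rounded: 223.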